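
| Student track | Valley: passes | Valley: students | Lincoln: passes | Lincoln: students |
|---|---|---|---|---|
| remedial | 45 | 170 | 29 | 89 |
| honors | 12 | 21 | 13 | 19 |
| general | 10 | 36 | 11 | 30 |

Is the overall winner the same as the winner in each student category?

Yes

Remedial: Valley 45/170 = 26.5%, Lincoln 29/89 = 32.6% → Lincoln
Honors: Valley 12/21 = 57.1%, Lincoln 13/19 = 68.4% → Lincoln
General: Valley 10/36 = 27.8%, Lincoln 11/30 = 36.7% → Lincoln
Overall: Valley 67/227 = 29.5%, Lincoln 53/138 = 38.4% → Lincoln
Lincoln wins overall and in every student group — no reversal.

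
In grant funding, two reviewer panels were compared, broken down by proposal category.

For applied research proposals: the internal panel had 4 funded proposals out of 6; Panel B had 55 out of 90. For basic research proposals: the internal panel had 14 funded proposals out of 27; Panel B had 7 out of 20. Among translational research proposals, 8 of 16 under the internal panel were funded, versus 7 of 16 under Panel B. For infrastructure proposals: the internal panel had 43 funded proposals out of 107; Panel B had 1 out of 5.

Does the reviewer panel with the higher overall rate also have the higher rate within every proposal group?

No

Applied research: the internal panel 4/6 = 66.7%, Panel B 55/90 = 61.1% → the internal panel
Basic research: the internal panel 14/27 = 51.9%, Panel B 7/20 = 35.0% → the internal panel
Translational research: the internal panel 8/16 = 50.0%, Panel B 7/16 = 43.8% → the internal panel
Infrastructure: the internal panel 43/107 = 40.2%, Panel B 1/5 = 20.0% → the internal panel
Overall: the internal panel 69/156 = 44.2%, Panel B 70/131 = 53.4% → Panel B
The internal panel wins each proposal group but Panel B wins overall — the comparison reverses. The internal panel's proposals skew toward infrastructure, which has a lower base rate.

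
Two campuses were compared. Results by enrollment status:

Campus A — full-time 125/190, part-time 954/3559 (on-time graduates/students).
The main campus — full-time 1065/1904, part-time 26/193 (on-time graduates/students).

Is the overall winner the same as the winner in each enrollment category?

No

Full-time: Campus A 125/190 = 65.8%, the main campus 1065/1904 = 55.9% → Campus A
Part-time: Campus A 954/3559 = 26.8%, the main campus 26/193 = 13.5% → Campus A
Overall: Campus A 1079/3749 = 28.8%, the main campus 1091/2097 = 52.0% → the main campus
Campus A wins each enrollment group but the main campus wins overall — the comparison reverses. Campus A's students skew toward part-time, which has a lower base rate.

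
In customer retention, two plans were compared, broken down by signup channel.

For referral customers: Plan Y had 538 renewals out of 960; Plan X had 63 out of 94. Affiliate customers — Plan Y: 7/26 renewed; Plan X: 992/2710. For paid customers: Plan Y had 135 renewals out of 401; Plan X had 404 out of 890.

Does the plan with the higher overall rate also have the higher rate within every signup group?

Referral: Plan Y 538/960 = 56.0%, Plan X 63/94 = 67.0% → Plan X
Affiliate: Plan Y 7/26 = 26.9%, Plan X 992/2710 = 36.6% → Plan X
Paid: Plan Y 135/401 = 33.7%, Plan X 404/890 = 45.4% → Plan X
Overall: Plan Y 680/1387 = 49.0%, Plan X 1459/3694 = 39.5% → Plan Y
Plan X wins each signup group but Plan Y wins overall — the comparison reverses. Plan X's customers skew toward affiliate, which has a lower base rate.

No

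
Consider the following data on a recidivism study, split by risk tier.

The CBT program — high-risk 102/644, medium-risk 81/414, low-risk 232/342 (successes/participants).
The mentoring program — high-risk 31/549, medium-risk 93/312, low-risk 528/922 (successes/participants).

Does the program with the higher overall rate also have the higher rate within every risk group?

High-risk: the CBT program 102/644 = 15.8%, the mentoring program 31/549 = 5.6% → the CBT program
Medium-risk: the CBT program 81/414 = 19.6%, the mentoring program 93/312 = 29.8% → the mentoring program
Low-risk: the CBT program 232/342 = 67.8%, the mentoring program 528/922 = 57.3% → the CBT program
Overall: the CBT program 415/1400 = 29.6%, the mentoring program 652/1783 = 36.6% → the mentoring program
Neither sweeps: the CBT program wins 2 of 3 groups, the mentoring program wins 1. The mentoring program wins overall but not every group — no Simpson reversal.

No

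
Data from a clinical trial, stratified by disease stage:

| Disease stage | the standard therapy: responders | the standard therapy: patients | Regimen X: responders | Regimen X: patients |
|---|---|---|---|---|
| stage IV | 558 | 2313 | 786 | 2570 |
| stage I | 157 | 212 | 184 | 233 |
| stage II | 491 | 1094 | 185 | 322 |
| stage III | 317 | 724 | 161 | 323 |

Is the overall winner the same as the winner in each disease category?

Yes

Stage IV: the standard therapy 558/2313 = 24.1%, Regimen X 786/2570 = 30.6% → Regimen X
Stage I: the standard therapy 157/212 = 74.1%, Regimen X 184/233 = 79.0% → Regimen X
Stage II: the standard therapy 491/1094 = 44.9%, Regimen X 185/322 = 57.5% → Regimen X
Stage III: the standard therapy 317/724 = 43.8%, Regimen X 161/323 = 49.8% → Regimen X
Overall: the standard therapy 1523/4343 = 35.1%, Regimen X 1316/3448 = 38.2% → Regimen X
Regimen X wins overall and in every disease group — no reversal.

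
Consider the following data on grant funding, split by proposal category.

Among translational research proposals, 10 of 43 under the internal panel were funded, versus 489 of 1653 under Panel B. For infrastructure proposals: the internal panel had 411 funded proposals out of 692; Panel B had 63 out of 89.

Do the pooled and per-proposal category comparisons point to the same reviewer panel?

No

Translational research: the internal panel 10/43 = 23.3%, Panel B 489/1653 = 29.6% → Panel B
Infrastructure: the internal panel 411/692 = 59.4%, Panel B 63/89 = 70.8% → Panel B
Overall: the internal panel 421/735 = 57.3%, Panel B 552/1742 = 31.7% → the internal panel
Panel B wins each proposal group but the internal panel wins overall — the comparison reverses. Panel B's proposals skew toward translational research, which has a lower base rate.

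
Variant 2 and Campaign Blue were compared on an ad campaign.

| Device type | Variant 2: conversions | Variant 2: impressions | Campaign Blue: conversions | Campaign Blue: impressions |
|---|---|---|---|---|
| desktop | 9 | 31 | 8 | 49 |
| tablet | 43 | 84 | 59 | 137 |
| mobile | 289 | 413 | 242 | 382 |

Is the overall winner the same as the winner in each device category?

Yes

Desktop: Variant 2 9/31 = 29.0%, Campaign Blue 8/49 = 16.3% → Variant 2
Tablet: Variant 2 43/84 = 51.2%, Campaign Blue 59/137 = 43.1% → Variant 2
Mobile: Variant 2 289/413 = 70.0%, Campaign Blue 242/382 = 63.4% → Variant 2
Overall: Variant 2 341/528 = 64.6%, Campaign Blue 309/568 = 54.4% → Variant 2
Variant 2 wins overall and in every device group — no reversal.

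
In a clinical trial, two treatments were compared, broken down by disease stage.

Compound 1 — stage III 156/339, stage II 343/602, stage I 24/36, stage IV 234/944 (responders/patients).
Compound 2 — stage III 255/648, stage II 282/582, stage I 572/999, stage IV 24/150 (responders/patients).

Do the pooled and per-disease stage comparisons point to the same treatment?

No

Stage III: Compound 1 156/339 = 46.0%, Compound 2 255/648 = 39.4% → Compound 1
Stage II: Compound 1 343/602 = 57.0%, Compound 2 282/582 = 48.5% → Compound 1
Stage I: Compound 1 24/36 = 66.7%, Compound 2 572/999 = 57.3% → Compound 1
Stage IV: Compound 1 234/944 = 24.8%, Compound 2 24/150 = 16.0% → Compound 1
Overall: Compound 1 757/1921 = 39.4%, Compound 2 1133/2379 = 47.6% → Compound 2
Compound 1 wins each disease group but Compound 2 wins overall — the comparison reverses. Compound 1's patients skew toward stage IV, which has a lower base rate.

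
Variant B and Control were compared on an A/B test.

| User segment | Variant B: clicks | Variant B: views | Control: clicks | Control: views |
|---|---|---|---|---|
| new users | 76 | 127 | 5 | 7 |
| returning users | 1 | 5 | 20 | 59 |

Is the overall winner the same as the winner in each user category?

No

New users: Variant B 76/127 = 59.8%, Control 5/7 = 71.4% → Control
Returning users: Variant B 1/5 = 20.0%, Control 20/59 = 33.9% → Control
Overall: Variant B 77/132 = 58.3%, Control 25/66 = 37.9% → Variant B
Control wins each user group but Variant B wins overall — the comparison reverses. Control's views skew toward returning users, which has a lower base rate.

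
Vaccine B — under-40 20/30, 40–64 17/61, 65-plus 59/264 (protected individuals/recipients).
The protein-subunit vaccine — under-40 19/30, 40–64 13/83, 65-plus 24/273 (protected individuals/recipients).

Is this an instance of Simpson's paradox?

Under-40: Vaccine B 20/30 = 66.7%, the protein-subunit vaccine 19/30 = 63.3% → Vaccine B
40–64: Vaccine B 17/61 = 27.9%, the protein-subunit vaccine 13/83 = 15.7% → Vaccine B
65-plus: Vaccine B 59/264 = 22.3%, the protein-subunit vaccine 24/273 = 8.8% → Vaccine B
Overall: Vaccine B 96/355 = 27.0%, the protein-subunit vaccine 56/386 = 14.5% → Vaccine B
Vaccine B wins overall and in every age group — no reversal.

No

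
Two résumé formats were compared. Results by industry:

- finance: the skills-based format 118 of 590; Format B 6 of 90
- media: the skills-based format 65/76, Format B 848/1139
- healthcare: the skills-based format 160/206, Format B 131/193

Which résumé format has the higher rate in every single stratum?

the skills-based format

Finance: the skills-based format 118/590 = 20.0%, Format B 6/90 = 6.7% → the skills-based format
Media: the skills-based format 65/76 = 85.5%, Format B 848/1139 = 74.5% → the skills-based format
Healthcare: the skills-based format 160/206 = 77.7%, Format B 131/193 = 67.9% → the skills-based format
The skills-based format has the higher rate in all 3 groups.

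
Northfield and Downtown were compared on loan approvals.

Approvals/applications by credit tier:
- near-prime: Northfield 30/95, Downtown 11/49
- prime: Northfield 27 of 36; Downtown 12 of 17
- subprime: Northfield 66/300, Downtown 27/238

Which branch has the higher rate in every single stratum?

Northfield

Near-prime: Northfield 30/95 = 31.6%, Downtown 11/49 = 22.4% → Northfield
Prime: Northfield 27/36 = 75.0%, Downtown 12/17 = 70.6% → Northfield
Subprime: Northfield 66/300 = 22.0%, Downtown 27/238 = 11.3% → Northfield
Northfield has the higher rate in all 3 groups.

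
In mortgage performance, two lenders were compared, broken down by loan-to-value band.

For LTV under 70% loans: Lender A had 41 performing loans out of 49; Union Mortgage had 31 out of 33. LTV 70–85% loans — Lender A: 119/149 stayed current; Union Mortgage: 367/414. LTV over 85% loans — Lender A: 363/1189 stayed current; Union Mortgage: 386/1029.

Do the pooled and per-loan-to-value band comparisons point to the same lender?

LTV under 70%: Lender A 41/49 = 83.7%, Union Mortgage 31/33 = 93.9% → Union Mortgage
LTV 70–85%: Lender A 119/149 = 79.9%, Union Mortgage 367/414 = 88.6% → Union Mortgage
LTV over 85%: Lender A 363/1189 = 30.5%, Union Mortgage 386/1029 = 37.5% → Union Mortgage
Overall: Lender A 523/1387 = 37.7%, Union Mortgage 784/1476 = 53.1% → Union Mortgage
Union Mortgage wins overall and in every loan-to-value group — no reversal.

Yes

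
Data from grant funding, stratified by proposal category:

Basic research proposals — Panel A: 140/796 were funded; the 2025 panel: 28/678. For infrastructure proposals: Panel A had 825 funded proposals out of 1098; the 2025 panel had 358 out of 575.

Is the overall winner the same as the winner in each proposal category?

Basic research: Panel A 140/796 = 17.6%, the 2025 panel 28/678 = 4.1% → Panel A
Infrastructure: Panel A 825/1098 = 75.1%, the 2025 panel 358/575 = 62.3% → Panel A
Overall: Panel A 965/1894 = 51.0%, the 2025 panel 386/1253 = 30.8% → Panel A
Panel A wins overall and in every proposal group — no reversal.

Yes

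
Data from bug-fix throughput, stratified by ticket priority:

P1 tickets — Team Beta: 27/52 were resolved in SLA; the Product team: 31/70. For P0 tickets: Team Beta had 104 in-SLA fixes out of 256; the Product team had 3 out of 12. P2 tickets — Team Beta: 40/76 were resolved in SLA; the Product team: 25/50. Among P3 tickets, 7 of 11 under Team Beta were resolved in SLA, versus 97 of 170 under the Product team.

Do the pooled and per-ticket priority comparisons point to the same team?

No

P1: Team Beta 27/52 = 51.9%, the Product team 31/70 = 44.3% → Team Beta
P0: Team Beta 104/256 = 40.6%, the Product team 3/12 = 25.0% → Team Beta
P2: Team Beta 40/76 = 52.6%, the Product team 25/50 = 50.0% → Team Beta
P3: Team Beta 7/11 = 63.6%, the Product team 97/170 = 57.1% → Team Beta
Overall: Team Beta 178/395 = 45.1%, the Product team 156/302 = 51.7% → the Product team
Team Beta wins each ticket group but the Product team wins overall — the comparison reverses. Team Beta's tickets skew toward P0, which has a lower base rate.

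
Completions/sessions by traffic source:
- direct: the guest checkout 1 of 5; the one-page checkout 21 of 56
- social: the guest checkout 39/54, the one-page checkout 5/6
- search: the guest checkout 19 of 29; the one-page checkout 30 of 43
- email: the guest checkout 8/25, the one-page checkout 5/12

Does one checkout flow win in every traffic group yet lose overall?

Yes

Direct: the guest checkout 1/5 = 20.0%, the one-page checkout 21/56 = 37.5% → the one-page checkout
Social: the guest checkout 39/54 = 72.2%, the one-page checkout 5/6 = 83.3% → the one-page checkout
Search: the guest checkout 19/29 = 65.5%, the one-page checkout 30/43 = 69.8% → the one-page checkout
Email: the guest checkout 8/25 = 32.0%, the one-page checkout 5/12 = 41.7% → the one-page checkout
Overall: the guest checkout 67/113 = 59.3%, the one-page checkout 61/117 = 52.1% → the guest checkout
The one-page checkout wins each traffic group but the guest checkout wins overall — the comparison reverses. The one-page checkout's sessions skew toward direct, which has a lower base rate.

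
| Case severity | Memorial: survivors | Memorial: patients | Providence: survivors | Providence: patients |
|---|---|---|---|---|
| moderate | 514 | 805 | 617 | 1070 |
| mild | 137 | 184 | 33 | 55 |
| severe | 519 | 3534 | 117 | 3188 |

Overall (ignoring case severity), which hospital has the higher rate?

Memorial

Moderate: Memorial 514/805 = 63.9%, Providence 617/1070 = 57.7% → Memorial
Mild: Memorial 137/184 = 74.5%, Providence 33/55 = 60.0% → Memorial
Severe: Memorial 519/3534 = 14.7%, Providence 117/3188 = 3.7% → Memorial
Overall: Memorial 1170/4523 = 25.9%, Providence 767/4313 = 17.8% → Memorial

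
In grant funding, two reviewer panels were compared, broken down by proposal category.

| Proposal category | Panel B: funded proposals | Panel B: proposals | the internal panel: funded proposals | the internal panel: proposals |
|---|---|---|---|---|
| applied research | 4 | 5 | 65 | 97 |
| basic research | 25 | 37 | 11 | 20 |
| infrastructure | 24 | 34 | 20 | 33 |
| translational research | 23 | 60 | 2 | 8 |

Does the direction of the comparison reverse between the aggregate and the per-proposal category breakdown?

Yes

Applied research: Panel B 4/5 = 80.0%, the internal panel 65/97 = 67.0% → Panel B
Basic research: Panel B 25/37 = 67.6%, the internal panel 11/20 = 55.0% → Panel B
Infrastructure: Panel B 24/34 = 70.6%, the internal panel 20/33 = 60.6% → Panel B
Translational research: Panel B 23/60 = 38.3%, the internal panel 2/8 = 25.0% → Panel B
Overall: Panel B 76/136 = 55.9%, the internal panel 98/158 = 62.0% → the internal panel
Panel B wins each proposal group but the internal panel wins overall — the comparison reverses. Panel B's proposals skew toward translational research, which has a lower base rate.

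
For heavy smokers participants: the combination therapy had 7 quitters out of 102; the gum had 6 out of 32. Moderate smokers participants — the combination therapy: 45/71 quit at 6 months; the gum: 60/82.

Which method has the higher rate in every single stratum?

the gum

Heavy smokers: the combination therapy 7/102 = 6.9%, the gum 6/32 = 18.8% → the gum
Moderate smokers: the combination therapy 45/71 = 63.4%, the gum 60/82 = 73.2% → the gum
The gum has the higher rate in both groups.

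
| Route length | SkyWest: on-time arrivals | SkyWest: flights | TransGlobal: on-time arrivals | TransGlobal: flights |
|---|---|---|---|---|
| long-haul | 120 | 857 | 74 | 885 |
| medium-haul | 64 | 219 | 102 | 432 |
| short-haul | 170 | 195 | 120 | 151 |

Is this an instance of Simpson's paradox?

No

Long-haul: SkyWest 120/857 = 14.0%, TransGlobal 74/885 = 8.4% → SkyWest
Medium-haul: SkyWest 64/219 = 29.2%, TransGlobal 102/432 = 23.6% → SkyWest
Short-haul: SkyWest 170/195 = 87.2%, TransGlobal 120/151 = 79.5% → SkyWest
Overall: SkyWest 354/1271 = 27.9%, TransGlobal 296/1468 = 20.2% → SkyWest
SkyWest wins overall and in every route group — no reversal.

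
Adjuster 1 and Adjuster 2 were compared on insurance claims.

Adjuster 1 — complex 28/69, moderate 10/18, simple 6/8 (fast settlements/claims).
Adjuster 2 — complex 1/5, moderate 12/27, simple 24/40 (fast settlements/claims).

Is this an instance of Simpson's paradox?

Complex: Adjuster 1 28/69 = 40.6%, Adjuster 2 1/5 = 20.0% → Adjuster 1
Moderate: Adjuster 1 10/18 = 55.6%, Adjuster 2 12/27 = 44.4% → Adjuster 1
Simple: Adjuster 1 6/8 = 75.0%, Adjuster 2 24/40 = 60.0% → Adjuster 1
Overall: Adjuster 1 44/95 = 46.3%, Adjuster 2 37/72 = 51.4% → Adjuster 2
Adjuster 1 wins each claim group but Adjuster 2 wins overall — the comparison reverses. Adjuster 1's claims skew toward complex, which has a lower base rate.

Yes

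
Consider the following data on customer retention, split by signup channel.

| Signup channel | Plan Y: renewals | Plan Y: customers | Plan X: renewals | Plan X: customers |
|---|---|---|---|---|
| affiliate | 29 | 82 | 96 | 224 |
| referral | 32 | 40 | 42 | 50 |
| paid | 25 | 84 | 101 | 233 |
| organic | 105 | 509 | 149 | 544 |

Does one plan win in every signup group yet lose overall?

Affiliate: Plan Y 29/82 = 35.4%, Plan X 96/224 = 42.9% → Plan X
Referral: Plan Y 32/40 = 80.0%, Plan X 42/50 = 84.0% → Plan X
Paid: Plan Y 25/84 = 29.8%, Plan X 101/233 = 43.3% → Plan X
Organic: Plan Y 105/509 = 20.6%, Plan X 149/544 = 27.4% → Plan X
Overall: Plan Y 191/715 = 26.7%, Plan X 388/1051 = 36.9% → Plan X
Plan X wins overall and in every signup group — no reversal.

No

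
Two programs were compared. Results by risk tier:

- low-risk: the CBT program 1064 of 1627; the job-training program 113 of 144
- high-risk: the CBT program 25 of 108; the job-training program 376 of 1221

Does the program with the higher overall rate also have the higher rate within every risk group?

Low-risk: the CBT program 1064/1627 = 65.4%, the job-training program 113/144 = 78.5% → the job-training program
High-risk: the CBT program 25/108 = 23.1%, the job-training program 376/1221 = 30.8% → the job-training program
Overall: the CBT program 1089/1735 = 62.8%, the job-training program 489/1365 = 35.8% → the CBT program
The job-training program wins each risk group but the CBT program wins overall — the comparison reverses. The job-training program's participants skew toward high-risk, which has a lower base rate.

No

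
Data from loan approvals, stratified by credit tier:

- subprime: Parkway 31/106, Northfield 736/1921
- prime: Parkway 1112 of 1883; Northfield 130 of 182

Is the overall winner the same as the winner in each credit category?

No

Subprime: Parkway 31/106 = 29.2%, Northfield 736/1921 = 38.3% → Northfield
Prime: Parkway 1112/1883 = 59.1%, Northfield 130/182 = 71.4% → Northfield
Overall: Parkway 1143/1989 = 57.5%, Northfield 866/2103 = 41.2% → Parkway
Northfield wins each credit group but Parkway wins overall — the comparison reverses. Northfield's applications skew toward subprime, which has a lower base rate.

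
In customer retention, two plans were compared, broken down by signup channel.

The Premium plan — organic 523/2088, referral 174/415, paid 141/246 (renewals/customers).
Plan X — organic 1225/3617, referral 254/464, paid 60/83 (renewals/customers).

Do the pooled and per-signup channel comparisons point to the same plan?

Organic: the Premium plan 523/2088 = 25.0%, Plan X 1225/3617 = 33.9% → Plan X
Referral: the Premium plan 174/415 = 41.9%, Plan X 254/464 = 54.7% → Plan X
Paid: the Premium plan 141/246 = 57.3%, Plan X 60/83 = 72.3% → Plan X
Overall: the Premium plan 838/2749 = 30.5%, Plan X 1539/4164 = 37.0% → Plan X
Plan X wins overall and in every signup group — no reversal.

Yes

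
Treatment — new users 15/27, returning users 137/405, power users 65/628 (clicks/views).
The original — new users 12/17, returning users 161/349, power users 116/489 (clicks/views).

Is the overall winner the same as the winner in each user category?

Yes

New users: Treatment 15/27 = 55.6%, the original 12/17 = 70.6% → the original
Returning users: Treatment 137/405 = 33.8%, the original 161/349 = 46.1% → the original
Power users: Treatment 65/628 = 10.4%, the original 116/489 = 23.7% → the original
Overall: Treatment 217/1060 = 20.5%, the original 289/855 = 33.8% → the original
The original wins overall and in every user group — no reversal.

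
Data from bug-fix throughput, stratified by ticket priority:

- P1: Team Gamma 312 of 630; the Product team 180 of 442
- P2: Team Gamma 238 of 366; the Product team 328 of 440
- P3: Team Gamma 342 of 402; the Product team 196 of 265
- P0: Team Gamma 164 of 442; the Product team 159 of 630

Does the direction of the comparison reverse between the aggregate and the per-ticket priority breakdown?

P1: Team Gamma 312/630 = 49.5%, the Product team 180/442 = 40.7% → Team Gamma
P2: Team Gamma 238/366 = 65.0%, the Product team 328/440 = 74.5% → the Product team
P3: Team Gamma 342/402 = 85.1%, the Product team 196/265 = 74.0% → Team Gamma
P0: Team Gamma 164/442 = 37.1%, the Product team 159/630 = 25.2% → Team Gamma
Overall: Team Gamma 1056/1840 = 57.4%, the Product team 863/1777 = 48.6% → Team Gamma
Neither sweeps: Team Gamma wins 3 of 4 groups, the Product team wins 1. Team Gamma wins overall but not every group — no Simpson reversal.

No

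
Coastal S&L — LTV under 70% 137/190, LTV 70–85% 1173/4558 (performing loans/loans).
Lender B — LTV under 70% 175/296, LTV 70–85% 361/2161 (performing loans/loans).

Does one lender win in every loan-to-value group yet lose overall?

LTV under 70%: Coastal S&L 137/190 = 72.1%, Lender B 175/296 = 59.1% → Coastal S&L
LTV 70–85%: Coastal S&L 1173/4558 = 25.7%, Lender B 361/2161 = 16.7% → Coastal S&L
Overall: Coastal S&L 1310/4748 = 27.6%, Lender B 536/2457 = 21.8% → Coastal S&L
Coastal S&L wins overall and in every loan-to-value group — no reversal.

No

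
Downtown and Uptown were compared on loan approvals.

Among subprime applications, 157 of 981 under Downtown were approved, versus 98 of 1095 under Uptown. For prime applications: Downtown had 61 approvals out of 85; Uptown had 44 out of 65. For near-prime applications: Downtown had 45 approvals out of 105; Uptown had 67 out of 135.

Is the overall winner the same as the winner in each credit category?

Subprime: Downtown 157/981 = 16.0%, Uptown 98/1095 = 8.9% → Downtown
Prime: Downtown 61/85 = 71.8%, Uptown 44/65 = 67.7% → Downtown
Near-prime: Downtown 45/105 = 42.9%, Uptown 67/135 = 49.6% → Uptown
Overall: Downtown 263/1171 = 22.5%, Uptown 209/1295 = 16.1% → Downtown
Neither sweeps: Downtown wins 2 of 3 groups, Uptown wins 1. Downtown wins overall but not every group — no Simpson reversal.

No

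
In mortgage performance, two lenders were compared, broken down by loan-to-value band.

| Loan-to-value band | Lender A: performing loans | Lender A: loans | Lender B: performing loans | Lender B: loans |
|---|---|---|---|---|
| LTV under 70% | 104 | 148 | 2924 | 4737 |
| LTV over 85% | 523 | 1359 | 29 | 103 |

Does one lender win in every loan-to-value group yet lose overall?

Yes

LTV under 70%: Lender A 104/148 = 70.3%, Lender B 2924/4737 = 61.7% → Lender A
LTV over 85%: Lender A 523/1359 = 38.5%, Lender B 29/103 = 28.2% → Lender A
Overall: Lender A 627/1507 = 41.6%, Lender B 2953/4840 = 61.0% → Lender B
Lender A wins each loan-to-value group but Lender B wins overall — the comparison reverses. Lender A's loans skew toward LTV over 85%, which has a lower base rate.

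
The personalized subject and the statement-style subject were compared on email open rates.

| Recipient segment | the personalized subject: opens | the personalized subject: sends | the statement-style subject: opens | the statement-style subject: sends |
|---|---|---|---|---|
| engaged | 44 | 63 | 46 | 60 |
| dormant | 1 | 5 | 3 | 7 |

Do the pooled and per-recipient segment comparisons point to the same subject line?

Yes

Engaged: the personalized subject 44/63 = 69.8%, the statement-style subject 46/60 = 76.7% → the statement-style subject
Dormant: the personalized subject 1/5 = 20.0%, the statement-style subject 3/7 = 42.9% → the statement-style subject
Overall: the personalized subject 45/68 = 66.2%, the statement-style subject 49/67 = 73.1% → the statement-style subject
The statement-style subject wins overall and in every recipient group — no reversal.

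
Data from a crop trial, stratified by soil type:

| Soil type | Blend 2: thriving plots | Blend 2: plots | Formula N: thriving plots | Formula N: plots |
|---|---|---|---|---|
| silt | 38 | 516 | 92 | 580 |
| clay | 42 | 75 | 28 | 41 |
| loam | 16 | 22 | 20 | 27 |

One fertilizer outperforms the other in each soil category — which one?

Formula N

Silt: Blend 2 38/516 = 7.4%, Formula N 92/580 = 15.9% → Formula N
Clay: Blend 2 42/75 = 56.0%, Formula N 28/41 = 68.3% → Formula N
Loam: Blend 2 16/22 = 72.7%, Formula N 20/27 = 74.1% → Formula N
Formula N has the higher rate in all 3 groups.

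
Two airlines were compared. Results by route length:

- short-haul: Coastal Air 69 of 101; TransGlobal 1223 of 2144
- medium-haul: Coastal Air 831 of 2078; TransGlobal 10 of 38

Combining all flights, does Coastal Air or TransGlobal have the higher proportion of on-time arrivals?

TransGlobal

Short-haul: Coastal Air 69/101 = 68.3%, TransGlobal 1223/2144 = 57.0% → Coastal Air
Medium-haul: Coastal Air 831/2078 = 40.0%, TransGlobal 10/38 = 26.3% → Coastal Air
Overall: Coastal Air 900/2179 = 41.3%, TransGlobal 1233/2182 = 56.5% → TransGlobal
(Coastal Air wins every route group but TransGlobal wins overall — Coastal Air's flights skew toward the low-rate medium-haul group.)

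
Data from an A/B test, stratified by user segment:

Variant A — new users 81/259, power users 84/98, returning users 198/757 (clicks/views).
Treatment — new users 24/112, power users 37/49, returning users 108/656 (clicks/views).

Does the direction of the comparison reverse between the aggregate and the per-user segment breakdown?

New users: Variant A 81/259 = 31.3%, Treatment 24/112 = 21.4% → Variant A
Power users: Variant A 84/98 = 85.7%, Treatment 37/49 = 75.5% → Variant A
Returning users: Variant A 198/757 = 26.2%, Treatment 108/656 = 16.5% → Variant A
Overall: Variant A 363/1114 = 32.6%, Treatment 169/817 = 20.7% → Variant A
Variant A wins overall and in every user group — no reversal.

No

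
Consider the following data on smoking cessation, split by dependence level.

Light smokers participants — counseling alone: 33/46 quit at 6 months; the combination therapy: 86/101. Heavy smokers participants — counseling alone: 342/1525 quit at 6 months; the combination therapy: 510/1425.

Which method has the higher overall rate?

Light smokers: counseling alone 33/46 = 71.7%, the combination therapy 86/101 = 85.1% → the combination therapy
Heavy smokers: counseling alone 342/1525 = 22.4%, the combination therapy 510/1425 = 35.8% → the combination therapy
Overall: counseling alone 375/1571 = 23.9%, the combination therapy 596/1526 = 39.1% → the combination therapy

the combination therapy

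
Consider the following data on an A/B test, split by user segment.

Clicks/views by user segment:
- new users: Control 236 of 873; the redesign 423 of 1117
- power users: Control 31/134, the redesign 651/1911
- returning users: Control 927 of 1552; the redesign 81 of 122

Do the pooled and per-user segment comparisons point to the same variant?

New users: Control 236/873 = 27.0%, the redesign 423/1117 = 37.9% → the redesign
Power users: Control 31/134 = 23.1%, the redesign 651/1911 = 34.1% → the redesign
Returning users: Control 927/1552 = 59.7%, the redesign 81/122 = 66.4% → the redesign
Overall: Control 1194/2559 = 46.7%, the redesign 1155/3150 = 36.7% → Control
The redesign wins each user group but Control wins overall — the comparison reverses. The redesign's views skew toward power users, which has a lower base rate.

No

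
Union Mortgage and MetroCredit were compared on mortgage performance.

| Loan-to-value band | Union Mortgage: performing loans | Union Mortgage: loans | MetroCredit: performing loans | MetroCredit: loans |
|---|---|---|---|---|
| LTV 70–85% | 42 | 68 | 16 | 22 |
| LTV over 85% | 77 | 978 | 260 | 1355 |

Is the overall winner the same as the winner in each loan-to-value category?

Yes

LTV 70–85%: Union Mortgage 42/68 = 61.8%, MetroCredit 16/22 = 72.7% → MetroCredit
LTV over 85%: Union Mortgage 77/978 = 7.9%, MetroCredit 260/1355 = 19.2% → MetroCredit
Overall: Union Mortgage 119/1046 = 11.4%, MetroCredit 276/1377 = 20.0% → MetroCredit
MetroCredit wins overall and in every loan-to-value group — no reversal.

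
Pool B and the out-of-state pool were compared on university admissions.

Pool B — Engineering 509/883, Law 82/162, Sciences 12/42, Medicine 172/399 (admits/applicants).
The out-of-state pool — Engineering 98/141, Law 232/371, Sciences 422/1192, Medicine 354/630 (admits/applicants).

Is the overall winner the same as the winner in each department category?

Engineering: Pool B 509/883 = 57.6%, the out-of-state pool 98/141 = 69.5% → the out-of-state pool
Law: Pool B 82/162 = 50.6%, the out-of-state pool 232/371 = 62.5% → the out-of-state pool
Sciences: Pool B 12/42 = 28.6%, the out-of-state pool 422/1192 = 35.4% → the out-of-state pool
Medicine: Pool B 172/399 = 43.1%, the out-of-state pool 354/630 = 56.2% → the out-of-state pool
Overall: Pool B 775/1486 = 52.2%, the out-of-state pool 1106/2334 = 47.4% → Pool B
The out-of-state pool wins each department group but Pool B wins overall — the comparison reverses. The out-of-state pool's applicants skew toward Sciences, which has a lower base rate.

No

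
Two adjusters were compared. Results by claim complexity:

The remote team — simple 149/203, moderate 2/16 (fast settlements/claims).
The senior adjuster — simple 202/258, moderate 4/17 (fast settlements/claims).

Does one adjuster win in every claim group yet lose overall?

Simple: the remote team 149/203 = 73.4%, the senior adjuster 202/258 = 78.3% → the senior adjuster
Moderate: the remote team 2/16 = 12.5%, the senior adjuster 4/17 = 23.5% → the senior adjuster
Overall: the remote team 151/219 = 68.9%, the senior adjuster 206/275 = 74.9% → the senior adjuster
The senior adjuster wins overall and in every claim group — no reversal.

No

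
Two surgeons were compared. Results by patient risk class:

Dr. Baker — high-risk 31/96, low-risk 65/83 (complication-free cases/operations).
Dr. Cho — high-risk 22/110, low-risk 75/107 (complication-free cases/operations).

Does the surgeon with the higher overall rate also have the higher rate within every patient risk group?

Yes

High-risk: Dr. Baker 31/96 = 32.3%, Dr. Cho 22/110 = 20.0% → Dr. Baker
Low-risk: Dr. Baker 65/83 = 78.3%, Dr. Cho 75/107 = 70.1% → Dr. Baker
Overall: Dr. Baker 96/179 = 53.6%, Dr. Cho 97/217 = 44.7% → Dr. Baker
Dr. Baker wins overall and in every patient risk group — no reversal.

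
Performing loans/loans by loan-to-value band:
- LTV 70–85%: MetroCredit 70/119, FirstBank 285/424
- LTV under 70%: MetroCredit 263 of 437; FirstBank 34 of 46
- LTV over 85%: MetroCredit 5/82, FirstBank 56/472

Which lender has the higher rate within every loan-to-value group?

LTV 70–85%: MetroCredit 70/119 = 58.8%, FirstBank 285/424 = 67.2% → FirstBank
LTV under 70%: MetroCredit 263/437 = 60.2%, FirstBank 34/46 = 73.9% → FirstBank
LTV over 85%: MetroCredit 5/82 = 6.1%, FirstBank 56/472 = 11.9% → FirstBank
FirstBank has the higher rate in all 3 groups.

FirstBank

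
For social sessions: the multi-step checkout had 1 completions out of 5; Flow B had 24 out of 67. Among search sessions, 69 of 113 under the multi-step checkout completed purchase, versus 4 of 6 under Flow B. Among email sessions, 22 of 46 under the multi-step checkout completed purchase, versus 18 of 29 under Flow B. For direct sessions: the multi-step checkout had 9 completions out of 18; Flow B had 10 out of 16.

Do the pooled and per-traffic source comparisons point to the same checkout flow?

Social: the multi-step checkout 1/5 = 20.0%, Flow B 24/67 = 35.8% → Flow B
Search: the multi-step checkout 69/113 = 61.1%, Flow B 4/6 = 66.7% → Flow B
Email: the multi-step checkout 22/46 = 47.8%, Flow B 18/29 = 62.1% → Flow B
Direct: the multi-step checkout 9/18 = 50.0%, Flow B 10/16 = 62.5% → Flow B
Overall: the multi-step checkout 101/182 = 55.5%, Flow B 56/118 = 47.5% → the multi-step checkout
Flow B wins each traffic group but the multi-step checkout wins overall — the comparison reverses. Flow B's sessions skew toward social, which has a lower base rate.

No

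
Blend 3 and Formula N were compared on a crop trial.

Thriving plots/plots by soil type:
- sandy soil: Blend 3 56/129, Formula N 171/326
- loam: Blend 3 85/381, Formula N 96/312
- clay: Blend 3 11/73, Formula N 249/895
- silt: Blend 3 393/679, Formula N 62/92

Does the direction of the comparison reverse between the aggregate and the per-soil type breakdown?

Yes

Sandy soil: Blend 3 56/129 = 43.4%, Formula N 171/326 = 52.5% → Formula N
Loam: Blend 3 85/381 = 22.3%, Formula N 96/312 = 30.8% → Formula N
Clay: Blend 3 11/73 = 15.1%, Formula N 249/895 = 27.8% → Formula N
Silt: Blend 3 393/679 = 57.9%, Formula N 62/92 = 67.4% → Formula N
Overall: Blend 3 545/1262 = 43.2%, Formula N 578/1625 = 35.6% → Blend 3
Formula N wins each soil group but Blend 3 wins overall — the comparison reverses. Formula N's plots skew toward clay, which has a lower base rate.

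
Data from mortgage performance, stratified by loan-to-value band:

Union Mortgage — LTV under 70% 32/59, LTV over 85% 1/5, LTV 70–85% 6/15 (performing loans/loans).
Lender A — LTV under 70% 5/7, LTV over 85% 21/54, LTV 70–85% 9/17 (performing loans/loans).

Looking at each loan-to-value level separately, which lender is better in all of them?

Lender A

LTV under 70%: Union Mortgage 32/59 = 54.2%, Lender A 5/7 = 71.4% → Lender A
LTV over 85%: Union Mortgage 1/5 = 20.0%, Lender A 21/54 = 38.9% → Lender A
LTV 70–85%: Union Mortgage 6/15 = 40.0%, Lender A 9/17 = 52.9% → Lender A
Lender A has the higher rate in all 3 groups.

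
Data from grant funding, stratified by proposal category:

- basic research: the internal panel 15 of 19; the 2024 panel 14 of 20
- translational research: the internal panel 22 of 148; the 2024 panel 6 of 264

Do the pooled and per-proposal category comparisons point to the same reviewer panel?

Yes

Basic research: the internal panel 15/19 = 78.9%, the 2024 panel 14/20 = 70.0% → the internal panel
Translational research: the internal panel 22/148 = 14.9%, the 2024 panel 6/264 = 2.3% → the internal panel
Overall: the internal panel 37/167 = 22.2%, the 2024 panel 20/284 = 7.0% → the internal panel
The internal panel wins overall and in every proposal group — no reversal.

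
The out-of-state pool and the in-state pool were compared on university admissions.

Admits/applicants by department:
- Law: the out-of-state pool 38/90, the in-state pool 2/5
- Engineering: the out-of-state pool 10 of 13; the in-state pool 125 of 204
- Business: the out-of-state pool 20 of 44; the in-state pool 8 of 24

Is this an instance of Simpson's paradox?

Law: the out-of-state pool 38/90 = 42.2%, the in-state pool 2/5 = 40.0% → the out-of-state pool
Engineering: the out-of-state pool 10/13 = 76.9%, the in-state pool 125/204 = 61.3% → the out-of-state pool
Business: the out-of-state pool 20/44 = 45.5%, the in-state pool 8/24 = 33.3% → the out-of-state pool
Overall: the out-of-state pool 68/147 = 46.3%, the in-state pool 135/233 = 57.9% → the in-state pool
The out-of-state pool wins each department group but the in-state pool wins overall — the comparison reverses. The out-of-state pool's applicants skew toward Law, which has a lower base rate.

Yes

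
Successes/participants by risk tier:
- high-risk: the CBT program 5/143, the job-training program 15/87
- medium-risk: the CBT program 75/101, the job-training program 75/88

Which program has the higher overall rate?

High-risk: the CBT program 5/143 = 3.5%, the job-training program 15/87 = 17.2% → the job-training program
Medium-risk: the CBT program 75/101 = 74.3%, the job-training program 75/88 = 85.2% → the job-training program
Overall: the CBT program 80/244 = 32.8%, the job-training program 90/175 = 51.4% → the job-training program

the job-training program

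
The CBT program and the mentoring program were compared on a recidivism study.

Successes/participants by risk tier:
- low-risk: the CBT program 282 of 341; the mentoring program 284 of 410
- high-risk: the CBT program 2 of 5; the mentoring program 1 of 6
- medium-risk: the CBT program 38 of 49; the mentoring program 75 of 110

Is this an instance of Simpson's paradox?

No

Low-risk: the CBT program 282/341 = 82.7%, the mentoring program 284/410 = 69.3% → the CBT program
High-risk: the CBT program 2/5 = 40.0%, the mentoring program 1/6 = 16.7% → the CBT program
Medium-risk: the CBT program 38/49 = 77.6%, the mentoring program 75/110 = 68.2% → the CBT program
Overall: the CBT program 322/395 = 81.5%, the mentoring program 360/526 = 68.4% → the CBT program
The CBT program wins overall and in every risk group — no reversal.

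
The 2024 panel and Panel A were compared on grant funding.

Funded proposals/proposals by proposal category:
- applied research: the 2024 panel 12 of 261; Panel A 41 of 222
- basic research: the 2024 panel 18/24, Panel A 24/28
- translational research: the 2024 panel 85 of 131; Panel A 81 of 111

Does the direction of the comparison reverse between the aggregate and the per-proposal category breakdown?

Applied research: the 2024 panel 12/261 = 4.6%, Panel A 41/222 = 18.5% → Panel A
Basic research: the 2024 panel 18/24 = 75.0%, Panel A 24/28 = 85.7% → Panel A
Translational research: the 2024 panel 85/131 = 64.9%, Panel A 81/111 = 73.0% → Panel A
Overall: the 2024 panel 115/416 = 27.6%, Panel A 146/361 = 40.4% → Panel A
Panel A wins overall and in every proposal group — no reversal.

No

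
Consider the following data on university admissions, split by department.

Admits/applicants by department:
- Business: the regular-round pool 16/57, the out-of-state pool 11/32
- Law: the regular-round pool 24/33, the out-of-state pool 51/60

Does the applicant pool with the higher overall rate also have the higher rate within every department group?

Yes

Business: the regular-round pool 16/57 = 28.1%, the out-of-state pool 11/32 = 34.4% → the out-of-state pool
Law: the regular-round pool 24/33 = 72.7%, the out-of-state pool 51/60 = 85.0% → the out-of-state pool
Overall: the regular-round pool 40/90 = 44.4%, the out-of-state pool 62/92 = 67.4% → the out-of-state pool
The out-of-state pool wins overall and in every department group — no reversal.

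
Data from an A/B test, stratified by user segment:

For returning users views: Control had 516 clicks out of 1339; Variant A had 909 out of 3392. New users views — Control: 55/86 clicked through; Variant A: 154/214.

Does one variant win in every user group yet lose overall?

No

Returning users: Control 516/1339 = 38.5%, Variant A 909/3392 = 26.8% → Control
New users: Control 55/86 = 64.0%, Variant A 154/214 = 72.0% → Variant A
Overall: Control 571/1425 = 40.1%, Variant A 1063/3606 = 29.5% → Control
Neither sweeps: Control wins 1 of 2 groups, Variant A wins 1. Control wins overall but not every group — no Simpson reversal.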